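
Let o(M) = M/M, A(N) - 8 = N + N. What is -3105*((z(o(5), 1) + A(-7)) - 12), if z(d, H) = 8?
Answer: 31050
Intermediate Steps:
A(N) = 8 + 2*N (A(N) = 8 + (N + N) = 8 + 2*N)
o(M) = 1
-3105*((z(o(5), 1) + A(-7)) - 12) = -3105*((8 + (8 + 2*(-7))) - 12) = -3105*((8 + (8 - 14)) - 12) = -3105*((8 - 6) - 12) = -3105*(2 - 12) = -3105*(-10) = 31050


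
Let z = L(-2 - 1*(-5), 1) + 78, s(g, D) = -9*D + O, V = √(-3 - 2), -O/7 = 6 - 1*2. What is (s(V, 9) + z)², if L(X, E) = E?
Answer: 900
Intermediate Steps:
O = -28 (O = -7*(6 - 1*2) = -7*(6 - 2) = -7*4 = -28)
V = I*√5 (V = √(-5) = I*√5 ≈ 2.2361*I)
s(g, D) = -28 - 9*D (s(g, D) = -9*D - 28 = -28 - 9*D)
z = 79 (z = 1 + 78 = 79)
(s(V, 9) + z)² = ((-28 - 9*9) + 79)² = ((-28 - 81) + 79)² = (-109 + 79)² = (-30)² = 900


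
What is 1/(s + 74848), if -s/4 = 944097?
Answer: -1/3701540 ≈ -2.7016e-7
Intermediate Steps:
s = -3776388 (s = -4*944097 = -3776388)
1/(s + 74848) = 1/(-3776388 + 74848) = 1/(-3701540) = -1/3701540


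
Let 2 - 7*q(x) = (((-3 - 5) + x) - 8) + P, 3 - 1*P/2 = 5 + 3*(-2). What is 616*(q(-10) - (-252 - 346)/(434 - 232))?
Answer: 361944/101 ≈ 3583.6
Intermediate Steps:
P = 8 (P = 6 - 2*(5 + 3*(-2)) = 6 - 2*(5 - 6) = 6 - 2*(-1) = 6 + 2 = 8)
q(x) = 10/7 - x/7 (q(x) = 2/7 - ((((-3 - 5) + x) - 8) + 8)/7 = 2/7 - (((-8 + x) - 8) + 8)/7 = 2/7 - ((-16 + x) + 8)/7 = 2/7 - (-8 + x)/7 = 2/7 + (8/7 - x/7) = 10/7 - x/7)
616*(q(-10) - (-252 - 346)/(434 - 232)) = 616*((10/7 - ⅐*(-10)) - (-252 - 346)/(434 - 232)) = 616*((10/7 + 10/7) - (-598)/202) = 616*(20/7 - (-598)/202) = 616*(20/7 - 1*(-299/101)) = 616*(20/7 + 299/101) = 616*(4113/707) = 361944/101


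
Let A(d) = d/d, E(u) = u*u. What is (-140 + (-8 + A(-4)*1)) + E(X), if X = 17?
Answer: 142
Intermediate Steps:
E(u) = u²
A(d) = 1
(-140 + (-8 + A(-4)*1)) + E(X) = (-140 + (-8 + 1*1)) + 17² = (-140 + (-8 + 1)) + 289 = (-140 - 7) + 289 = -147 + 289 = 142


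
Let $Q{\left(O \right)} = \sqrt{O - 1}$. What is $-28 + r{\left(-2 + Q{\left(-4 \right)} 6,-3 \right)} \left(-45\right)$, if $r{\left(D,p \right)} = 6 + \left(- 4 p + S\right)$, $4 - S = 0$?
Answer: $-1018$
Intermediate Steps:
$S = 4$ ($S = 4 - 0 = 4 + 0 = 4$)
$Q{\left(O \right)} = \sqrt{-1 + O}$
$r{\left(D,p \right)} = 10 - 4 p$ ($r{\left(D,p \right)} = 6 - \left(-4 + 4 p\right) = 10 - 4 p$)
$-28 + r{\left(-2 + Q{\left(-4 \right)} 6,-3 \right)} \left(-45\right) = -28 + \left(10 - -12\right) \left(-45\right) = -28 + \left(10 + 12\right) \left(-45\right) = -28 + 22 \left(-45\right) = -28 - 990 = -1018$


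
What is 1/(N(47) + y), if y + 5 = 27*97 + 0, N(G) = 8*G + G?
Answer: 1/3037 ≈ 0.00032927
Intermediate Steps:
N(G) = 9*G
y = 2614 (y = -5 + (27*97 + 0) = -5 + (2619 + 0) = -5 + 2619 = 2614)
1/(N(47) + y) = 1/(9*47 + 2614) = 1/(423 + 2614) = 1/3037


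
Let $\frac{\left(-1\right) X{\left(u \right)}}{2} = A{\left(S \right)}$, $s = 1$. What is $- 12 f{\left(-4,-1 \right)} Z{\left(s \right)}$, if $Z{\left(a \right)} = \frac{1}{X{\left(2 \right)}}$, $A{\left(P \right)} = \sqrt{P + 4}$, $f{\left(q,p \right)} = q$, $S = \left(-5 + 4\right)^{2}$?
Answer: $- \frac{24 \sqrt{5}}{5} \approx -10.733$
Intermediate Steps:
$S = 1$ ($S = \left(-1\right)^{2} = 1$)
$A{\left(P \right)} = \sqrt{4 + P}$
$X{\left(u \right)} = - 2 \sqrt{5}$ ($X{\left(u \right)} = - 2 \sqrt{4 + 1} = - 2 \sqrt{5}$)
$Z{\left(a \right)} = - \frac{\sqrt{5}}{10}$ ($Z{\left(a \right)} = \frac{1}{\left(-2\right) \sqrt{5}} = - \frac{\sqrt{5}}{10}$)
$- 12 f{\left(-4,-1 \right)} Z{\left(s \right)} = \left(-12\right) \left(-4\right) \left(- \frac{\sqrt{5}}{10}\right) = 48 \left(- \frac{\sqrt{5}}{10}\right) = - \frac{24 \sqrt{5}}{5}$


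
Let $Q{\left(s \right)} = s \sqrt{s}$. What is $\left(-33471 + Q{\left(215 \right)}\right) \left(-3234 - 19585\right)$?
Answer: $763774749 - 4906085 \sqrt{215} \approx 6.9184 \cdot 10^{8}$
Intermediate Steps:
$Q{\left(s \right)} = s^{\frac{3}{2}}$
$\left(-33471 + Q{\left(215 \right)}\right) \left(-3234 - 19585\right) = \left(-33471 + 215^{\frac{3}{2}}\right) \left(-3234 - 19585\right) = \left(-33471 + 215 \sqrt{215}\right) \left(-22819\right) = 763774749 - 4906085 \sqrt{215}$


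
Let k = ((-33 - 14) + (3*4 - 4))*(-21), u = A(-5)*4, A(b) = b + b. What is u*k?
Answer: -32760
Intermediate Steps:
A(b) = 2*b
u = -40 (u = (2*(-5))*4 = -10*4 = -40)
k = 819 (k = (-47 + (12 - 4))*(-21) = (-47 + 8)*(-21) = -39*(-21) = 819)
u*k = -40*819 = -32760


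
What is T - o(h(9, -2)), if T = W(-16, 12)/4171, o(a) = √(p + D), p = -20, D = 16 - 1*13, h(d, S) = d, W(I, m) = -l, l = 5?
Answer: -5/4171 - I*√17 ≈ -0.0011988 - 4.1231*I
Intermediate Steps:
W(I, m) = -5 (W(I, m) = -1*5 = -5)
D = 3 (D = 16 - 13 = 3)
o(a) = I*√17 (o(a) = √(-20 + 3) = √(-17) = I*√17)
T = -5/4171 ≈ -0.0011988
T - o(h(9, -2)) = -5/4171 - I*√17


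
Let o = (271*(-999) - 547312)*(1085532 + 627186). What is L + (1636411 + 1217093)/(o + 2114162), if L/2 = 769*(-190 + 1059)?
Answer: 468140697867252142/350267857819 ≈ 1.3365e+6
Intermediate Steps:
o = -1401073545438 (o = (-270729 - 547312)*1712718 = -818041*1712718 = -1401073545438)
L = 1336522 (L = 2*(769*(-190 + 1059)) = 2*(769*869) = 2*668261 = 1336522)
L + (1636411 + 1217093)/(o + 2114162) = 1336522 + (1636411 + 1217093)/(-1401073545438 + 2114162) = 1336522 + 2853504/(-1401071431276) = 1336522 + 2853504*(-1/1401071431276) = 1336522 - 713376/350267857819 = 468140697867252142/350267857819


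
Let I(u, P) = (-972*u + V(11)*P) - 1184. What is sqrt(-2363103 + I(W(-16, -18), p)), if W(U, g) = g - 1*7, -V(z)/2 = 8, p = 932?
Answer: I*sqrt(2354899) ≈ 1534.6*I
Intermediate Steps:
V(z) = -16 (V(z) = -2*8 = -16)
W(U, g) = -7 + g (W(U, g) = g - 7 = -7 + g)
I(u, P) = -1184 - 972*u - 16*P (I(u, P) = (-972*u - 16*P) - 1184 = -1184 - 972*u - 16*P)
sqrt(-2363103 + I(W(-16, -18), p)) = sqrt(-2363103 + (-1184 - 972*(-7 - 18) - 16*932)) = sqrt(-2363103 + (-1184 - 972*(-25) - 14912)) = sqrt(-2363103 + (-1184 + 24300 - 14912)) = sqrt(-2363103 + 8204) = sqrt(-2354899) = I*sqrt(2354899)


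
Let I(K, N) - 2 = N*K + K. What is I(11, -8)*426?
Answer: -31950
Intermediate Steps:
I(K, N) = 2 + K + K*N (I(K, N) = 2 + (N*K + K) = 2 + (K*N + K) = 2 + (K + K*N) = 2 + K + K*N)
I(11, -8)*426 = (2 + 11 + 11*(-8))*426 = (2 + 11 - 88)*426 = -75*426 = -31950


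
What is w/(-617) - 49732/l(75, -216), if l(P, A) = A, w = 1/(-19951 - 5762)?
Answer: 21916506983/95189526 ≈ 230.24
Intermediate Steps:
w = -1/25713 (w = 1/(-25713) = -1/25713 ≈ -3.8891e-5)
w/(-617) - 49732/l(75, -216) = -1/25713/(-617) - 49732/(-216) = -1/25713*(-1/617) - 49732*(-1/216) = 1/15864921 + 12433/54 = 21916506983/95189526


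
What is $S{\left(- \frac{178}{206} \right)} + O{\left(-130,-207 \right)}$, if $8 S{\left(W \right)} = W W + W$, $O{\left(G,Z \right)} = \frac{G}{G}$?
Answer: $\frac{41813}{42436} \approx 0.98532$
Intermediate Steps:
$O{\left(G,Z \right)} = 1$
$S{\left(W \right)} = \frac{W}{8} + \frac{W^{2}}{8}$ ($S{\left(W \right)} = \frac{W W + W}{8} = \frac{W^{2} + W}{8} = \frac{W + W^{2}}{8} = \frac{W}{8} + \frac{W^{2}}{8}$)
$S{\left(- \frac{178}{206} \right)} + O{\left(-130,-207 \right)} = \frac{- \frac{178}{206} \left(1 - \frac{178}{206}\right)}{8} + 1 = \frac{\left(-178\right) \frac{1}{206} \left(1 - \frac{89}{103}\right)}{8} + 1 = \frac{1}{8} \left(- \frac{89}{103}\right) \left(1 - \frac{89}{103}\right) + 1 = \frac{1}{8} \left(- \frac{89}{103}\right) \frac{14}{103} + 1 = - \frac{623}{42436} + 1 = \frac{41813}{42436}$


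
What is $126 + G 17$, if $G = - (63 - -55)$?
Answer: $-1880$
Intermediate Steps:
$G = -118$ ($G = - (63 + 55) = \left(-1\right) 118 = -118$)
$126 + G 17 = 126 - 2006 = -1880$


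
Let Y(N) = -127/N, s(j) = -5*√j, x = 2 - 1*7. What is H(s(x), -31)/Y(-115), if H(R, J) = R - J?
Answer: 3565/127 - 575*I*√5/127 ≈ 28.071 - 10.124*I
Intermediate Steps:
x = -5 (x = 2 - 7 = -5)
H(s(x), -31)/Y(-115) = (-5*I*√5 - 1*(-31))/((-127/(-115))) = (-5*I*√5 + 31)/((-127*(-1/115))) = (-5*I*√5 + 31)/(127/115) = (31 - 5*I*√5)*(115/127) = 3565/127 - 575*I*√5/127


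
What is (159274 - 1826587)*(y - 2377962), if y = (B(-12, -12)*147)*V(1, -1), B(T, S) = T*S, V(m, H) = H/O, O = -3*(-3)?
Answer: 3968728476282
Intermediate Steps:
O = 9
V(m, H) = H/9
B(T, S) = S*T
y = -2352 (y = (-12*(-12)*147)*((⅑)*(-1)) = (144*147)*(-⅑) = 21168*(-⅑) = -2352)
(159274 - 1826587)*(y - 2377962) = (159274 - 1826587)*(-2352 - 2377962) = -1667313*(-2380314) = 3968728476282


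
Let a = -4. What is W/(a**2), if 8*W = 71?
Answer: 71/128 ≈ 0.55469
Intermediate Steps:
W = 71/8 (W = (1/8)*71 = 71/8 ≈ 8.8750)
W/(a**2) = 71/(8*((-4)**2)) = (71/8)/16 = (71/8)*(1/16) = 71/128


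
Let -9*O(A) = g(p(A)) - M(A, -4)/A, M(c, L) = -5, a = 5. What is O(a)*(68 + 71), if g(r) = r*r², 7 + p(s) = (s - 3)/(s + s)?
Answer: 5445881/1125 ≈ 4840.8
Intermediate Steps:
p(s) = -7 + (-3 + s)/(2*s) (p(s) = -7 + (s - 3)/(s + s) = -7 + (-3 + s)/((2*s)) = -7 + (-3 + s)*(1/(2*s)) = -7 + (-3 + s)/(2*s))
g(r) = r³
O(A) = -5/(9*A) - (-3 - 13*A)³/(72*A³) (O(A) = -(((-3 - 13*A)/(2*A))³ - (-5)/A)/9 = -((-3 - 13*A)³/(8*A³) + 5/A)/9 = -(5/A + (-3 - 13*A)³/(8*A³))/9 = -5/(9*A) - (-3 - 13*A)³/(72*A³))
O(a)*(68 + 71) = ((1/72)*((3 + 13*5)³ - 40*5²)/5³)*(68 + 71) = ((1/72)*(1/125)*((3 + 65)³ - 40*25))*139 = ((1/72)*(1/125)*(68³ - 1000))*139 = ((1/72)*(1/125)*(314432 - 1000))*139 = ((1/72)*(1/125)*313432)*139 = (39179/1125)*139 = 5445881/1125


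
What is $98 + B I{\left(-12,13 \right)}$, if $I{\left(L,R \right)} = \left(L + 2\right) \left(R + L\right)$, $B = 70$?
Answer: $-602$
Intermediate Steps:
$I{\left(L,R \right)} = \left(2 + L\right) \left(L + R\right)$
$98 + B I{\left(-12,13 \right)} = 98 + 70 \left(\left(-12\right)^{2} + 2 \left(-12\right) + 2 \cdot 13 - 156\right) = 98 + 70 \left(144 - 24 + 26 - 156\right) = 98 + 70 \left(-10\right) = 98 - 700 = -602$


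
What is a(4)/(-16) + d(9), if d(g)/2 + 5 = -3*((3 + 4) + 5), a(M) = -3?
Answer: -1309/16 ≈ -81.813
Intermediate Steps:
d(g) = -82 (d(g) = -10 + 2*(-3*((3 + 4) + 5)) = -10 + 2*(-3*(7 + 5)) = -10 + 2*(-3*12) = -10 + 2*(-36) = -10 - 72 = -82)
a(4)/(-16) + d(9) = -3/(-16) - 82 = -3*(-1/16) - 82 = 3/16 - 82 = -1309/16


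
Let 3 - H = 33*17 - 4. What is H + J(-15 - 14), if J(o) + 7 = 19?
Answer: -542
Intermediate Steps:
H = -554 (H = 3 - (33*17 - 4) = 3 - (561 - 4) = 3 - 1*557 = 3 - 557 = -554)
J(o) = 12 (J(o) = -7 + 19 = 12)
H + J(-15 - 14) = -554 + 12 = -542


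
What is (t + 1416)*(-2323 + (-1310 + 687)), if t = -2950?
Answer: 4519164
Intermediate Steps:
(t + 1416)*(-2323 + (-1310 + 687)) = (-2950 + 1416)*(-2323 + (-1310 + 687)) = -1534*(-2323 - 623) = -1534*(-2946) = 4519164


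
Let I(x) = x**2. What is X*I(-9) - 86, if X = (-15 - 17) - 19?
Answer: -4217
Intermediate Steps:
X = -51 (X = -32 - 19 = -51)
X*I(-9) - 86 = -51*(-9)**2 - 86 = -51*81 - 86 = -4131 - 86 = -4217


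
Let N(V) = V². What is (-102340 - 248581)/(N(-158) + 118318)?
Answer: -350921/143282 ≈ -2.4492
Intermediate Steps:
(-102340 - 248581)/(N(-158) + 118318) = (-102340 - 248581)/((-158)² + 118318) = -350921/(24964 + 118318) = -350921/143282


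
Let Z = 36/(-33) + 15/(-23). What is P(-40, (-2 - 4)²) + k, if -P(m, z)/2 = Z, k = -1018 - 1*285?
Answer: -328777/253 ≈ -1299.5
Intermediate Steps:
Z = -441/253 (Z = 36*(-1/33) + 15*(-1/23) = -12/11 - 15/23 = -441/253 ≈ -1.7431)
k = -1303 (k = -1018 - 285 = -1303)
P(m, z) = 882/253 (P(m, z) = -2*(-441/253) = 882/253)
P(-40, (-2 - 4)²) + k = 882/253 - 1303 = -328777/253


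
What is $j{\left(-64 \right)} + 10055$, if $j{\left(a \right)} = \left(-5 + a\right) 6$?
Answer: $9641$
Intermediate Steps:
$j{\left(a \right)} = -30 + 6 a$
$j{\left(-64 \right)} + 10055 = \left(-30 + 6 \left(-64\right)\right) + 10055 = \left(-30 - 384\right) + 10055 = -414 + 10055 = 9641$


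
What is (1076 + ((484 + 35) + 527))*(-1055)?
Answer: -2238710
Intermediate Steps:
(1076 + ((484 + 35) + 527))*(-1055) = (1076 + (519 + 527))*(-1055) = (1076 + 1046)*(-1055) = 2122*(-1055) = -2238710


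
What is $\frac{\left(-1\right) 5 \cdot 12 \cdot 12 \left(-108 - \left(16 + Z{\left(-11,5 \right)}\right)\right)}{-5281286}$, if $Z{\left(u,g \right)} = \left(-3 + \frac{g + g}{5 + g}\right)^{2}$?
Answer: $- \frac{46080}{2640643} \approx -0.01745$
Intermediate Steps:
$Z{\left(u,g \right)} = \left(-3 + \frac{2 g}{5 + g}\right)^{2}$
$\frac{\left(-1\right) 5 \cdot 12 \cdot 12 \left(-108 - \left(16 + Z{\left(-11,5 \right)}\right)\right)}{-5281286} = \frac{\left(-1\right) 5 \cdot 12 \cdot 12 \left(-108 - \left(16 + \frac{\left(15 + 5\right)^{2}}{\left(5 + 5\right)^{2}}\right)\right)}{-5281286} = \left(-5\right) 12 \cdot 12 \left(-108 - \left(16 + \frac{20^{2}}{100}\right)\right) \left(- \frac{1}{5281286}\right) = \left(-60\right) 12 \left(-108 - \left(16 + \frac{1}{100} \cdot 400\right)\right) \left(- \frac{1}{5281286}\right) = - 720 \left(-108 - 20\right) \left(- \frac{1}{5281286}\right) = \left(-720\right) \left(-128\right) \left(- \frac{1}{5281286}\right) = 92160 \left(- \frac{1}{5281286}\right) = - \frac{46080}{2640643}$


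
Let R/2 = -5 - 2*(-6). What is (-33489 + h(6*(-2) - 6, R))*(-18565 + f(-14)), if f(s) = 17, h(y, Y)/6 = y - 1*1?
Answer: 623268444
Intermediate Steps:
R = 14 (R = 2*(-5 - 2*(-6)) = 2*(-5 + 12) = 2*7 = 14)
h(y, Y) = -6 + 6*y (h(y, Y) = 6*(y - 1*1) = 6*(y - 1) = 6*(-1 + y) = -6 + 6*y)
(-33489 + h(6*(-2) - 6, R))*(-18565 + f(-14)) = (-33489 + (-6 + 6*(6*(-2) - 6)))*(-18565 + 17) = (-33489 + (-6 + 6*(-12 - 6)))*(-18548) = (-33489 + (-6 + 6*(-18)))*(-18548) = (-33489 + (-6 - 108))*(-18548) = (-33489 - 114)*(-18548) = -33603*(-18548) = 623268444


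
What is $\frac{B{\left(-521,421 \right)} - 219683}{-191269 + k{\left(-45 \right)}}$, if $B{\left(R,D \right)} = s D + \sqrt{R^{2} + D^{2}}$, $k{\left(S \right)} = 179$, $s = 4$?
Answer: $\frac{217999}{191090} - \frac{\sqrt{448682}}{191090} \approx 1.1373$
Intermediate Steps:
$B{\left(R,D \right)} = \sqrt{D^{2} + R^{2}} + 4 D$ ($B{\left(R,D \right)} = 4 D + \sqrt{R^{2} + D^{2}} = 4 D + \sqrt{D^{2} + R^{2}} = \sqrt{D^{2} + R^{2}} + 4 D$)
$\frac{B{\left(-521,421 \right)} - 219683}{-191269 + k{\left(-45 \right)}} = \frac{\left(\sqrt{421^{2} + \left(-521\right)^{2}} + 4 \cdot 421\right) - 219683}{-191269 + 179} = \frac{\left(\sqrt{177241 + 271441} + 1684\right) - 219683}{-191090} = \left(\left(\sqrt{448682} + 1684\right) - 219683\right) \left(- \frac{1}{191090}\right) = \left(\left(1684 + \sqrt{448682}\right) - 219683\right) \left(- \frac{1}{191090}\right) = \left(-217999 + \sqrt{448682}\right) \left(- \frac{1}{191090}\right) = \frac{217999}{191090} - \frac{\sqrt{448682}}{191090}$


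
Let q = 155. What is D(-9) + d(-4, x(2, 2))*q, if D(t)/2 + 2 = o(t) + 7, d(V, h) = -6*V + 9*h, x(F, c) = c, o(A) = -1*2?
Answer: 6516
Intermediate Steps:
o(A) = -2
D(t) = 6 (D(t) = -4 + 2*(-2 + 7) = -4 + 2*5 = -4 + 10 = 6)
D(-9) + d(-4, x(2, 2))*q = 6 + (-6*(-4) + 9*2)*155 = 6 + (24 + 18)*155 = 6 + 42*155 = 6 + 6510 = 6516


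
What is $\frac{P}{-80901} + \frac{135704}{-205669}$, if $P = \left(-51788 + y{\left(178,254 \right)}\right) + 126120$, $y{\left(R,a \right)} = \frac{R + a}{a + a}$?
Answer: $- \frac{3335852143576}{2113131126663} \approx -1.5786$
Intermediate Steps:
$y{\left(R,a \right)} = \frac{R + a}{2 a}$
$P = \frac{9440272}{127}$ ($P = \left(-51788 + \frac{178 + 254}{2 \cdot 254}\right) + 126120 = \left(-51788 + \frac{1}{2} \cdot \frac{1}{254} \cdot 432\right) + 126120 = \left(-51788 + \frac{108}{127}\right) + 126120 = - \frac{6576968}{127} + 126120 = \frac{9440272}{127} \approx 74333.0$)
$\frac{P}{-80901} + \frac{135704}{-205669} = \frac{9440272}{127 \left(-80901\right)} + \frac{135704}{-205669} = \frac{9440272}{127} \left(- \frac{1}{80901}\right) + 135704 \left(- \frac{1}{205669}\right) = - \frac{9440272}{10274427} - \frac{135704}{205669} = - \frac{3335852143576}{2113131126663}$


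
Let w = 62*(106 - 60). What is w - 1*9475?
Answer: -6623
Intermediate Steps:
w = 2852 (w = 62*46 = 2852)
w - 1*9475 = 2852 - 1*9475 = 2852 - 9475 = -6623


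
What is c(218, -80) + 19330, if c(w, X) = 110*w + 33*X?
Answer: 40670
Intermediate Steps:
c(w, X) = 33*X + 110*w
c(218, -80) + 19330 = (33*(-80) + 110*218) + 19330 = (-2640 + 23980) + 19330 = 21340 + 19330 = 40670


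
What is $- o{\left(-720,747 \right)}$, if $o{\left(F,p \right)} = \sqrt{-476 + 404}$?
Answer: $- 6 i \sqrt{2} \approx - 8.4853 i$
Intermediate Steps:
$o{\left(F,p \right)} = 6 i \sqrt{2}$ ($o{\left(F,p \right)} = \sqrt{-72} = 6 i \sqrt{2}$)
$- o{\left(-720,747 \right)} = - 6 i \sqrt{2}$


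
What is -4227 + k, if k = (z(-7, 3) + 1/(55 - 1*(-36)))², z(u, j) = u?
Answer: -34599291/8281 ≈ -4178.2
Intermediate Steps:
k = 404496/8281 (k = (-7 + 1/(55 - 1*(-36)))² = (-7 + 1/(55 + 36))² = (-7 + 1/91)² = (-636/91)² = 404496/8281 ≈ 48.846)
-4227 + k = -4227 + 404496/8281 = -34599291/8281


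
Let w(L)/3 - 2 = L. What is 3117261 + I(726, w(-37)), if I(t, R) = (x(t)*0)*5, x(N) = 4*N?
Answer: 3117261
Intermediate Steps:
w(L) = 6 + 3*L
I(t, R) = 0 (I(t, R) = ((4*t)*0)*5 = 0*5 = 0)
3117261 + I(726, w(-37)) = 3117261 + 0 = 3117261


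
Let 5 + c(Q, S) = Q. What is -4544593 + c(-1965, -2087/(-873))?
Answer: -4546563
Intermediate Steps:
c(Q, S) = -5 + Q
-4544593 + c(-1965, -2087/(-873)) = -4544593 + (-5 - 1965) = -4544593 - 1970 = -4546563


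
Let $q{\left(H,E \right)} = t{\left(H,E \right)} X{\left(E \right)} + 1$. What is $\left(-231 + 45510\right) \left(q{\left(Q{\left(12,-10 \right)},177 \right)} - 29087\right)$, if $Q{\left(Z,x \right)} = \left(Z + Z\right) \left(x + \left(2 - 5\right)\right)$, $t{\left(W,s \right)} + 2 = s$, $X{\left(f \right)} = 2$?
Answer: $-1301137344$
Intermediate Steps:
$t{\left(W,s \right)} = -2 + s$
$Q{\left(Z,x \right)} = 2 Z \left(-3 + x\right)$ ($Q{\left(Z,x \right)} = 2 Z \left(x - 3\right) = 2 Z \left(-3 + x\right)$)
$q{\left(H,E \right)} = -3 + 2 E$ ($q{\left(H,E \right)} = \left(-2 + E\right) 2 + 1 = \left(-4 + 2 E\right) + 1 = -3 + 2 E$)
$\left(-231 + 45510\right) \left(q{\left(Q{\left(12,-10 \right)},177 \right)} - 29087\right) = \left(-231 + 45510\right) \left(\left(-3 + 2 \cdot 177\right) - 29087\right) = 45279 \left(\left(-3 + 354\right) - 29087\right) = 45279 \left(351 - 29087\right) = 45279 \left(-28736\right) = -1301137344$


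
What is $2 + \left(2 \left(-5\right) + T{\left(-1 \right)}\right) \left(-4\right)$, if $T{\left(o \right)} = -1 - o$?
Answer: $42$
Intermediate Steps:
$2 + \left(2 \left(-5\right) + T{\left(-1 \right)}\right) \left(-4\right) = 2 + \left(2 \left(-5\right) - 0\right) \left(-4\right) = 2 + \left(-10 + \left(-1 + 1\right)\right) \left(-4\right) = 2 + \left(-10 + 0\right) \left(-4\right) = 2 - -40 = 2 + 40 = 42$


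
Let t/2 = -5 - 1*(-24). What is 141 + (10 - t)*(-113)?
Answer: 3305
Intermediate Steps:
t = 38 (t = 2*(-5 - 1*(-24)) = 2*(-5 + 24) = 2*19 = 38)
141 + (10 - t)*(-113) = 141 + (10 - 1*38)*(-113) = 141 + (10 - 38)*(-113) = 141 - 28*(-113) = 141 + 3164 = 3305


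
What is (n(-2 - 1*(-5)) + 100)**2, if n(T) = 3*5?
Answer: 13225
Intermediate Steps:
n(T) = 15
(n(-2 - 1*(-5)) + 100)**2 = (15 + 100)**2 = 115**2 = 13225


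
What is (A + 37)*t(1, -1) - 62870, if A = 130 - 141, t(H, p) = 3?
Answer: -62792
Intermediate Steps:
A = -11
(A + 37)*t(1, -1) - 62870 = (-11 + 37)*3 - 62870 = 26*3 - 62870 = 78 - 62870 = -62792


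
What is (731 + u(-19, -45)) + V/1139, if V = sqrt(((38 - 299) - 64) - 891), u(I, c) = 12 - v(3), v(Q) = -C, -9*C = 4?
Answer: 6683/9 + 8*I*sqrt(19)/1139 ≈ 742.56 + 0.030616*I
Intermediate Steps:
C = -4/9 (C = -1/9*4 = -4/9 ≈ -0.44444)
v(Q) = 4/9 (v(Q) = -1*(-4/9) = 4/9)
u(I, c) = 104/9 (u(I, c) = 12 - 1*4/9 = 12 - 4/9 = 104/9)
V = 8*I*sqrt(19) (V = sqrt((-261 - 64) - 891) = sqrt(-325 - 891) = sqrt(-1216) = 8*I*sqrt(19) ≈ 34.871*I)
(731 + u(-19, -45)) + V/1139 = (731 + 104/9) + (8*I*sqrt(19))/1139 = 6683/9 + (8*I*sqrt(19))*(1/1139) = 6683/9 + 8*I*sqrt(19)/1139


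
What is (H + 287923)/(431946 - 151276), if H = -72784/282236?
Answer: 20315540761/19803794530 ≈ 1.0258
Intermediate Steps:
H = -18196/70559 (H = -72784*1/282236 = -18196/70559 ≈ -0.25788)
(H + 287923)/(431946 - 151276) = (-18196/70559 + 287923)/(431946 - 151276) = (20315540761/70559)/280670 = (20315540761/70559)*(1/280670) = 20315540761/19803794530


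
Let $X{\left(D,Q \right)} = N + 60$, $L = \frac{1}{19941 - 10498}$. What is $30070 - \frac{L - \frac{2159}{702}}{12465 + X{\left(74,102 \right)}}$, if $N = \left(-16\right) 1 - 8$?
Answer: $\frac{2491869466745755}{82868953986} \approx 30070.0$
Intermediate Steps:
$L = \frac{1}{9443} \approx 0.0001059$
$N = -24$ ($N = -16 - 8 = -24$)
$X{\left(D,Q \right)} = 36$ ($X{\left(D,Q \right)} = -24 + 60 = 36$)
$30070 - \frac{L - \frac{2159}{702}}{12465 + X{\left(74,102 \right)}} = 30070 - \frac{\frac{1}{9443} - \frac{2159}{702}}{12465 + 36} = 30070 - \frac{\frac{1}{9443} - \frac{2159}{702}}{12501} = 30070 - \left(\frac{1}{9443} - \frac{2159}{702}\right) \frac{1}{12501} = 30070 - \left(- \frac{20386735}{6628986}\right) \frac{1}{12501} = 30070 - - \frac{20386735}{82868953986} = 30070 + \frac{20386735}{82868953986} = \frac{2491869466745755}{82868953986}$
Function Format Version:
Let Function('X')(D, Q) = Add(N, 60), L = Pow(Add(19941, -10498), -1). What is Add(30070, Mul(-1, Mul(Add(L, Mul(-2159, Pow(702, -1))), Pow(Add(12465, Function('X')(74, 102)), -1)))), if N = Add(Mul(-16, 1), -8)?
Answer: Rational(2491869466745755, 82868953986) ≈ 30070.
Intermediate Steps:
L = Rational(1, 9443) (L = Pow(9443, -1) = Rational(1, 9443) ≈ 0.00010590)
N = -24 (N = Add(-16, -8) = -24)
Function('X')(D, Q) = 36 (Function('X')(D, Q) = Add(-24, 60) = 36)
Add(30070, Mul(-1, Mul(Add(L, Mul(-2159, Pow(702, -1))), Pow(Add(12465, Function('X')(74, 102)), -1)))) = Add(30070, Mul(-1, Mul(Add(Rational(1, 9443), Mul(-2159, Pow(702, -1))), Pow(Add(12465, 36), -1)))) = Add(30070, Mul(-1, Mul(Add(Rational(1, 9443), Mul(-2159, Rational(1, 702))), Pow(12501, -1)))) = Add(30070, Mul(-1, Mul(Add(Rational(1, 9443), Rational(-2159, 702)), Rational(1, 12501)))) = Add(30070, Mul(-1, Mul(Rational(-20386735, 6628986), Rational(1, 12501)))) = Add(30070, Mul(-1, Rational(-20386735, 82868953986))) = Add(30070, Rational(20386735, 82868953986)) = Rational(2491869466745755, 82868953986)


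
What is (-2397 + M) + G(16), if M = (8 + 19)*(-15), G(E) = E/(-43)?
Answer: -120502/43 ≈ -2802.4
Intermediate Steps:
G(E) = -E/43 (G(E) = E*(-1/43) = -E/43)
M = -405 (M = 27*(-15) = -405)
(-2397 + M) + G(16) = (-2397 - 405) - 1/43*16 = -2802 - 16/43 = -120502/43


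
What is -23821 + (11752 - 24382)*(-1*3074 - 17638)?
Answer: 261568739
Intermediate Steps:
-23821 + (11752 - 24382)*(-1*3074 - 17638) = -23821 - 12630*(-3074 - 17638) = -23821 - 12630*(-20712) = -23821 + 261592560 = 261568739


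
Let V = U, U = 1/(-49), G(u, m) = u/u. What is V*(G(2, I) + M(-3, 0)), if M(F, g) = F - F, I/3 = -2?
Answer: -1/49 ≈ -0.020408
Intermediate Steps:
I = -6 (I = 3*(-2) = -6)
G(u, m) = 1
M(F, g) = 0
U = -1/49 ≈ -0.020408
V = -1/49 ≈ -0.020408
V*(G(2, I) + M(-3, 0)) = -(1 + 0)/49 = -1/49*1 = -1/49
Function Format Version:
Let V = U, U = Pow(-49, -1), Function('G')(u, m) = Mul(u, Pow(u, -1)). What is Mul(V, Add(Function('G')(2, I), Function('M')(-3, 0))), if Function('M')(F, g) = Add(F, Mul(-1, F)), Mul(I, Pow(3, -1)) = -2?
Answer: Rational(-1, 49) ≈ -0.020408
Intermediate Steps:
I = -6 (I = Mul(3, -2) = -6)
Function('G')(u, m) = 1
Function('M')(F, g) = 0
U = Rational(-1, 49) ≈ -0.020408
V = Rational(-1, 49) ≈ -0.020408
Mul(V, Add(Function('G')(2, I), Function('M')(-3, 0))) = Mul(Rational(-1, 49), Add(1, 0)) = Mul(Rational(-1, 49), 1) = Rational(-1, 49)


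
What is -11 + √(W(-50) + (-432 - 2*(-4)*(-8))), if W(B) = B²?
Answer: -11 + 2*√501 ≈ 33.766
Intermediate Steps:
-11 + √(W(-50) + (-432 - 2*(-4)*(-8))) = -11 + √((-50)² + (-432 - 2*(-4)*(-8))) = -11 + √(2500 + (-432 + 8*(-8))) = -11 + √(2500 + (-432 - 64)) = -11 + √(2500 - 496) = -11 + √2004 = -11 + 2*√501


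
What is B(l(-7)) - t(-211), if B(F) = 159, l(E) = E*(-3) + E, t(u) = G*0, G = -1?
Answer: 159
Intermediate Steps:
t(u) = 0 (t(u) = -1*0 = 0)
l(E) = -2*E (l(E) = -3*E + E = -2*E)
B(l(-7)) - t(-211) = 159 - 1*0 = 159 + 0 = 159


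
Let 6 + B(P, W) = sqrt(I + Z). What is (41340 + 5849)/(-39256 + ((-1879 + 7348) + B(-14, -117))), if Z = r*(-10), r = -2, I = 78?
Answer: -1594657877/1141966751 - 330323*sqrt(2)/1141966751 ≈ -1.3968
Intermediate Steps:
Z = 20 (Z = -2*(-10) = 20)
B(P, W) = -6 + 7*sqrt(2) (B(P, W) = -6 + sqrt(78 + 20) = -6 + sqrt(98) = -6 + 7*sqrt(2))
(41340 + 5849)/(-39256 + ((-1879 + 7348) + B(-14, -117))) = (41340 + 5849)/(-39256 + ((-1879 + 7348) + (-6 + 7*sqrt(2)))) = 47189/(-39256 + (5469 + (-6 + 7*sqrt(2)))) = 47189/(-39256 + (5463 + 7*sqrt(2))) = 47189/(-33793 + 7*sqrt(2))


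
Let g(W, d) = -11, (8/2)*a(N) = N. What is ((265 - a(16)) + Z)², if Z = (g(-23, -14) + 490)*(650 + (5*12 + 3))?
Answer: 116819036944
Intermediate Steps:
a(N) = N/4
Z = 341527 (Z = (-11 + 490)*(650 + (5*12 + 3)) = 479*(650 + (60 + 3)) = 479*(650 + 63) = 479*713 = 341527)
((265 - a(16)) + Z)² = ((265 - 16/4) + 341527)² = ((265 - 1*4) + 341527)² = ((265 - 4) + 341527)² = (261 + 341527)² = 341788² = 116819036944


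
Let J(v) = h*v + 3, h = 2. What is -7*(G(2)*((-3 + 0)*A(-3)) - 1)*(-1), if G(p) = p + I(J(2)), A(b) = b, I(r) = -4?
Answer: -133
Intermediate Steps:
J(v) = 3 + 2*v (J(v) = 2*v + 3 = 3 + 2*v)
G(p) = -4 + p (G(p) = p - 4 = -4 + p)
-7*(G(2)*((-3 + 0)*A(-3)) - 1)*(-1) = -7*((-4 + 2)*((-3 + 0)*(-3)) - 1)*(-1) = -7*(-(-6)*(-3) - 1)*(-1) = -7*(-2*9 - 1)*(-1) = -7*(-18 - 1)*(-1) = -7*(-19)*(-1) = 133*(-1) = -133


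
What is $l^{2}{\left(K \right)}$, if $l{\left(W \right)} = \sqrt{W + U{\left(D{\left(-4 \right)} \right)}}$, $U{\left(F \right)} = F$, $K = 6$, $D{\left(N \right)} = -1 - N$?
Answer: $9$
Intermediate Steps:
$l{\left(W \right)} = \sqrt{3 + W}$ ($l{\left(W \right)} = \sqrt{W - -3} = \sqrt{W + \left(-1 + 4\right)} = \sqrt{W + 3} = \sqrt{3 + W}$)
$l^{2}{\left(K \right)} = \left(\sqrt{3 + 6}\right)^{2} = \left(\sqrt{9}\right)^{2} = 3^{2} = 9$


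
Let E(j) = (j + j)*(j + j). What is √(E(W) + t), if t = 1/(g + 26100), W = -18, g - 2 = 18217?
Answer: 5*√101822769543/44319 ≈ 36.000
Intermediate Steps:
g = 18219 (g = 2 + 18217 = 18219)
E(j) = 4*j² (E(j) = (2*j)*(2*j) = 4*j²)
t = 1/44319 (t = 1/(18219 + 26100) = 1/44319 ≈ 2.2564e-5)
√(E(W) + t) = √(4*(-18)² + 1/44319) = √(4*324 + 1/44319) = √(1296 + 1/44319) = √(57437425/44319) = 5*√101822769543/44319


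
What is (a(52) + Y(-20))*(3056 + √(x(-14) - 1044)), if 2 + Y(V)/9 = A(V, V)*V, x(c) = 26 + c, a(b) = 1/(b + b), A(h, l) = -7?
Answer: 49342558/13 + 129169*I*√258/52 ≈ 3.7956e+6 + 39899.0*I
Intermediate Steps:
a(b) = 1/(2*b)
Y(V) = -18 - 63*V (Y(V) = -18 + 9*(-7*V) = -18 - 63*V)
(a(52) + Y(-20))*(3056 + √(x(-14) - 1044)) = ((½)/52 + (-18 - 63*(-20)))*(3056 + √((26 - 14) - 1044)) = ((½)*(1/52) + (-18 + 1260))*(3056 + √(12 - 1044)) = (1/104 + 1242)*(3056 + √(-1032)) = 129169*(3056 + 2*I*√258)/104 = 49342558/13 + 129169*I*√258/52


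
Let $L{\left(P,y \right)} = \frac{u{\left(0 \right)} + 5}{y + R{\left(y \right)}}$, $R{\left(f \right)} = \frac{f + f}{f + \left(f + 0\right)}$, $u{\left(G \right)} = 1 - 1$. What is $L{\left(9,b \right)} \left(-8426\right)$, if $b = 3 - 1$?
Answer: $- \frac{42130}{3} \approx -14043.0$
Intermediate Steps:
$u{\left(G \right)} = 0$
$R{\left(f \right)} = 1$ ($R{\left(f \right)} = \frac{2 f}{f + f} = \frac{2 f}{2 f} = 2 f \frac{1}{2 f} = 1$)
$b = 2$
$L{\left(P,y \right)} = \frac{5}{1 + y}$ ($L{\left(P,y \right)} = \frac{0 + 5}{y + 1} = \frac{5}{1 + y}$)
$L{\left(9,b \right)} \left(-8426\right) = \frac{5}{1 + 2} \left(-8426\right) = \frac{5}{3} \left(-8426\right) = - \frac{42130}{3}$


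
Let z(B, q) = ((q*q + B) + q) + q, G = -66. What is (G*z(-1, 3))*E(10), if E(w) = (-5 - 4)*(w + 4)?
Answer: 116424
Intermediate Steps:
E(w) = -36 - 9*w (E(w) = -9*(4 + w) = -36 - 9*w)
z(B, q) = B + q² + 2*q (z(B, q) = ((q² + B) + q) + q = ((B + q²) + q) + q = (B + q + q²) + q = B + q² + 2*q)
(G*z(-1, 3))*E(10) = (-66*(-1 + 3² + 2*3))*(-36 - 9*10) = (-66*(-1 + 9 + 6))*(-36 - 90) = -66*14*(-126) = -924*(-126) = 116424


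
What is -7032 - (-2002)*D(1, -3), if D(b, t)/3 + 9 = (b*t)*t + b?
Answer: -1026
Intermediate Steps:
D(b, t) = -27 + 3*b + 3*b*t**2 (D(b, t) = -27 + 3*((b*t)*t + b) = -27 + 3*(b*t**2 + b) = -27 + 3*(b + b*t**2) = -27 + (3*b + 3*b*t**2) = -27 + 3*b + 3*b*t**2)
-7032 - (-2002)*D(1, -3) = -7032 - (-2002)*(-27 + 3*1 + 3*1*(-3)**2) = -7032 - (-2002)*(-27 + 3 + 3*1*9) = -7032 - (-2002)*(-27 + 3 + 27) = -7032 - (-2002)*3 = -7032 - 1*(-6006) = -7032 + 6006 = -1026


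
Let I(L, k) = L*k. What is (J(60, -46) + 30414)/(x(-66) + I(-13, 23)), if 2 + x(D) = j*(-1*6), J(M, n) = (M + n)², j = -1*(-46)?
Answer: -30610/577 ≈ -53.050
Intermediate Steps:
j = 46
x(D) = -278 (x(D) = -2 + 46*(-1*6) = -2 + 46*(-6) = -2 - 276 = -278)
(J(60, -46) + 30414)/(x(-66) + I(-13, 23)) = ((60 - 46)² + 30414)/(-278 - 13*23) = (14² + 30414)/(-278 - 299) = (196 + 30414)/(-577) = 30610*(-1/577) = -30610/577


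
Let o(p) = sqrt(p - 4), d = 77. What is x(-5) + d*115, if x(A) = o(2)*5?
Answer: 8855 + 5*I*sqrt(2) ≈ 8855.0 + 7.0711*I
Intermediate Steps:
o(p) = sqrt(-4 + p)
x(A) = 5*I*sqrt(2) (x(A) = sqrt(-4 + 2)*5 = sqrt(-2)*5 = (I*sqrt(2))*5 = 5*I*sqrt(2))
x(-5) + d*115 = 5*I*sqrt(2) + 77*115 = 5*I*sqrt(2) + 8855 = 8855 + 5*I*sqrt(2)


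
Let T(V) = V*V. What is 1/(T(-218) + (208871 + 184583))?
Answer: 1/440978 ≈ 2.2677e-6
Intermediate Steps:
T(V) = V**2
1/(T(-218) + (208871 + 184583)) = 1/((-218)**2 + (208871 + 184583)) = 1/(47524 + 393454) = 1/440978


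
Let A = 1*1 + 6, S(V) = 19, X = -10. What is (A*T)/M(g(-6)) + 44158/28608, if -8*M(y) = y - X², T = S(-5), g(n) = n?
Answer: 8779915/758112 ≈ 11.581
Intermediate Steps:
A = 7 (A = 1 + 6 = 7)
T = 19
M(y) = 25/2 - y/8 (M(y) = -(y - 1*(-10)²)/8 = -(y - 1*100)/8 = -(y - 100)/8 = -(-100 + y)/8 = 25/2 - y/8)
(A*T)/M(g(-6)) + 44158/28608 = (7*19)/(25/2 - ⅛*(-6)) + 44158/28608 = 133/(25/2 + ¾) + 44158*(1/28608) = 133/(53/4) + 22079/14304 = 133*(4/53) + 22079/14304 = 532/53 + 22079/14304 = 8779915/758112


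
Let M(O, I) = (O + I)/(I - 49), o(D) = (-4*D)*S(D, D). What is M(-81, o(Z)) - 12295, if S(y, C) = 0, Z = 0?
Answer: -602374/49 ≈ -12293.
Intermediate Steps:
o(D) = 0 (o(D) = -4*D*0 = 0)
M(O, I) = (I + O)/(-49 + I)
M(-81, o(Z)) - 12295 = (0 - 81)/(-49 + 0) - 12295 = -81/(-49) - 12295 = -1/49*(-81) - 12295 = 81/49 - 12295 = -602374/49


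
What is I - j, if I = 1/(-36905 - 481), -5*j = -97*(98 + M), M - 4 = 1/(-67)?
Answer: -369842963/186930 ≈ -1978.5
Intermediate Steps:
M = 267/67 (M = 4 + 1/(-67) = 4 - 1/67 = 267/67 ≈ 3.9851)
j = 662801/335 (j = -(-97)*(98 + 267/67)/5 = -(-97)*6833/(5*67) = -1/5*(-662801/67) = 662801/335 ≈ 1978.5)
I = -1/37386 (I = 1/(-37386) = -1/37386 ≈ -2.6748e-5)
I - j = -1/37386 - 1*662801/335 = -1/37386 - 662801/335 = -369842963/186930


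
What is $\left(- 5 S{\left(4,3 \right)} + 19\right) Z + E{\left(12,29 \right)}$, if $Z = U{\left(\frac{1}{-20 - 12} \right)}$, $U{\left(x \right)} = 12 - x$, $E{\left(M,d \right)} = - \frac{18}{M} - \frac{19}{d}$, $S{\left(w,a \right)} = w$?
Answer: $- \frac{13165}{928} \approx -14.186$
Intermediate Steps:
$E{\left(M,d \right)} = - \frac{19}{d} - \frac{18}{M}$
$Z = \frac{385}{32}$ ($Z = 12 - \frac{1}{-20 - 12} = 12 - \frac{1}{-32} = 12 - - \frac{1}{32} = 12 + \frac{1}{32} = \frac{385}{32} \approx 12.031$)
$\left(- 5 S{\left(4,3 \right)} + 19\right) Z + E{\left(12,29 \right)} = \left(\left(-5\right) 4 + 19\right) \frac{385}{32} - \left(\frac{3}{2} + \frac{19}{29}\right) = \left(-20 + 19\right) \frac{385}{32} - \frac{125}{58} = \left(-1\right) \frac{385}{32} - \frac{125}{58} = - \frac{385}{32} - \frac{125}{58} = - \frac{13165}{928}$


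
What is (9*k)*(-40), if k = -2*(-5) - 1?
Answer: -3240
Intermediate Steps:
k = 9 (k = 10 - 1 = 9)
(9*k)*(-40) = (9*9)*(-40) = 81*(-40) = -3240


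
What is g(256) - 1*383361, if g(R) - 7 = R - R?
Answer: -383354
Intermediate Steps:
g(R) = 7 (g(R) = 7 + (R - R) = 7 + 0 = 7)
g(256) - 1*383361 = 7 - 1*383361 = 7 - 383361 = -383354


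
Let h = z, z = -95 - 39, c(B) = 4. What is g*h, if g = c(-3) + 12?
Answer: -2144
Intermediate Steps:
z = -134
h = -134
g = 16 (g = 4 + 12 = 16)
g*h = 16*(-134) = -2144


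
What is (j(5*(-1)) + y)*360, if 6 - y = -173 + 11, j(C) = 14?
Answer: 65520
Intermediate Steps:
y = 168 (y = 6 - (-173 + 11) = 6 - 1*(-162) = 6 + 162 = 168)
(j(5*(-1)) + y)*360 = (14 + 168)*360 = 182*360 = 65520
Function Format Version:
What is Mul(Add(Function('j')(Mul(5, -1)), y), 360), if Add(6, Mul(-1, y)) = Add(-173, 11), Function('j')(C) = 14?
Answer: 65520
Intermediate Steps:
y = 168 (y = Add(6, Mul(-1, Add(-173, 11))) = Add(6, Mul(-1, -162)) = Add(6, 162) = 168)
Mul(Add(Function('j')(Mul(5, -1)), y), 360) = Mul(Add(14, 168), 360) = Mul(182, 360) = 65520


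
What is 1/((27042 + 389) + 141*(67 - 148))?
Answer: 1/16010 ≈ 6.2461e-5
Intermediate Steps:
1/((27042 + 389) + 141*(67 - 148)) = 1/(27431 + 141*(-81)) = 1/(27431 - 11421) = 1/16010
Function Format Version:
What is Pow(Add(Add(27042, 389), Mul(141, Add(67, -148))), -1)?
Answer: Rational(1, 16010) ≈ 6.2461e-5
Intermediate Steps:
Pow(Add(Add(27042, 389), Mul(141, Add(67, -148))), -1) = Pow(Add(27431, Mul(141, -81)), -1) = Pow(Add(27431, -11421), -1) = Pow(16010, -1) = Rational(1, 16010)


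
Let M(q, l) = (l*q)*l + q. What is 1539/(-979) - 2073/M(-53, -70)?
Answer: -397730400/254298187 ≈ -1.5640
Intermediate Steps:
M(q, l) = q + q*l² (M(q, l) = q*l² + q = q + q*l²)
1539/(-979) - 2073/M(-53, -70) = 1539/(-979) - 2073*(-1/(53*(1 + (-70)²))) = 1539*(-1/979) - 2073*(-1/(53*(1 + 4900))) = -1539/979 - 2073/((-53*4901)) = -1539/979 - 2073/(-259753) = -1539/979 - 2073*(-1/259753) = -1539/979 + 2073/259753 = -397730400/254298187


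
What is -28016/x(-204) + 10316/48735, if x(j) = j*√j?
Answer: 10316/48735 - 206*I*√51/153 ≈ 0.21168 - 9.6152*I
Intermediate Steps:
x(j) = j^(3/2)
-28016/x(-204) + 10316/48735 = -28016*I*√51/20808 + 10316/48735 = -28016*I*√51/20808 + 10316*(1/48735) = -206*I*√51/153 + 10316/48735 = 10316/48735 - 206*I*√51/153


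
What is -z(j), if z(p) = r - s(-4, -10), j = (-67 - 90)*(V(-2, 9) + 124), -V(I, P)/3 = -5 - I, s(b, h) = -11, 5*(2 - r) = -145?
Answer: -42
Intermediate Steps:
r = 31 (r = 2 - 1/5*(-145) = 2 + 29 = 31)
V(I, P) = 15 + 3*I (V(I, P) = -3*(-5 - I) = 15 + 3*I)
j = -20881 (j = (-67 - 90)*((15 + 3*(-2)) + 124) = -157*((15 - 6) + 124) = -157*(9 + 124) = -157*133 = -20881)
z(p) = 42 (z(p) = 31 - 1*(-11) = 31 + 11 = 42)
-z(j) = -1*42 = -42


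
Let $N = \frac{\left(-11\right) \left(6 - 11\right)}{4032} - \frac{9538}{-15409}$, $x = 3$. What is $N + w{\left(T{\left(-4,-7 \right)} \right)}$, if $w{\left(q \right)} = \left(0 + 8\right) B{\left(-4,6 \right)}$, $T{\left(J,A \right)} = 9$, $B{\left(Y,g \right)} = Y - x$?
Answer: $- \frac{181048643}{3269952} \approx -55.367$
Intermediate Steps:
$B{\left(Y,g \right)} = -3 + Y$ ($B{\left(Y,g \right)} = Y - 3 = -3 + Y$)
$w{\left(q \right)} = -56$ ($w{\left(q \right)} = \left(0 + 8\right) \left(-3 - 4\right) = 8 \left(-7\right) = -56$)
$N = \frac{2068669}{3269952}$ ($N = \left(-11\right) \left(-5\right) \frac{1}{4032} - - \frac{502}{811} = 55 \cdot \frac{1}{4032} + \frac{502}{811} = \frac{55}{4032} + \frac{502}{811} = \frac{2068669}{3269952} \approx 0.63263$)
$N + w{\left(T{\left(-4,-7 \right)} \right)} = \frac{2068669}{3269952} - 56 = - \frac{181048643}{3269952}$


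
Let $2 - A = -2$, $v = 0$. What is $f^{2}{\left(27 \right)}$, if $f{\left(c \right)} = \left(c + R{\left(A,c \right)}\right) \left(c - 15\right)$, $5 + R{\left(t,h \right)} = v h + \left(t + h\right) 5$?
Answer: $4511376$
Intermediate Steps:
$A = 4$ ($A = 2 - -2 = 2 + 2 = 4$)
$R{\left(t,h \right)} = -5 + 5 h + 5 t$ ($R{\left(t,h \right)} = -5 + \left(0 h + \left(t + h\right) 5\right) = -5 + \left(0 + \left(h + t\right) 5\right) = -5 + \left(0 + \left(5 h + 5 t\right)\right) = -5 + \left(5 h + 5 t\right) = -5 + 5 h + 5 t$)
$f{\left(c \right)} = \left(-15 + c\right) \left(15 + 6 c\right)$ ($f{\left(c \right)} = \left(c + \left(-5 + 5 c + 5 \cdot 4\right)\right) \left(c - 15\right) = \left(c + \left(-5 + 5 c + 20\right)\right) \left(-15 + c\right) = \left(c + \left(15 + 5 c\right)\right) \left(-15 + c\right) = \left(15 + 6 c\right) \left(-15 + c\right) = \left(-15 + c\right) \left(15 + 6 c\right)$)
$f^{2}{\left(27 \right)} = \left(-225 - 2025 + 6 \cdot 27^{2}\right)^{2} = \left(-225 - 2025 + 6 \cdot 729\right)^{2} = \left(-225 - 2025 + 4374\right)^{2} = 2124^{2} = 4511376$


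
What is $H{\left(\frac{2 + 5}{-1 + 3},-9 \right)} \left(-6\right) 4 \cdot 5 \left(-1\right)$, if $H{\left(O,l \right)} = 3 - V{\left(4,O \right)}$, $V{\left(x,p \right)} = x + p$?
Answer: $-540$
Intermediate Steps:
$V{\left(x,p \right)} = p + x$
$H{\left(O,l \right)} = -1 - O$ ($H{\left(O,l \right)} = 3 - \left(O + 4\right) = 3 - \left(4 + O\right) = -1 - O$)
$H{\left(\frac{2 + 5}{-1 + 3},-9 \right)} \left(-6\right) 4 \cdot 5 \left(-1\right) = \left(-1 - \frac{2 + 5}{-1 + 3}\right) \left(-6\right) 4 \cdot 5 \left(-1\right) = \left(-1 - \frac{7}{2}\right) \left(-6\right) 20 \left(-1\right) = \left(-1 - 7 \cdot \frac{1}{2}\right) \left(-6\right) \left(-20\right) = \left(-1 - \frac{7}{2}\right) \left(-6\right) \left(-20\right) = \left(- \frac{9}{2}\right) \left(-6\right) \left(-20\right) = 27 \left(-20\right) = -540$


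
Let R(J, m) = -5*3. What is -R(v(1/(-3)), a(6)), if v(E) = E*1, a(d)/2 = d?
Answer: 15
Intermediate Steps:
a(d) = 2*d
v(E) = E
R(J, m) = -15
-R(v(1/(-3)), a(6)) = -1*(-15) = 15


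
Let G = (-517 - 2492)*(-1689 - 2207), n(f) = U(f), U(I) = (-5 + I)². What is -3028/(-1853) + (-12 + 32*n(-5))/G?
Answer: 522108017/319453494 ≈ 1.6344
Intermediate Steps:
n(f) = (-5 + f)²
G = 11723064 (G = -3009*(-3896) = 11723064)
-3028/(-1853) + (-12 + 32*n(-5))/G = -3028/(-1853) + (-12 + 32*(-5 - 5)²)/11723064 = -3028*(-1/1853) + (-12 + 32*(-10)²)*(1/11723064) = 3028/1853 + (-12 + 32*100)*(1/11723064) = 3028/1853 + (-12 + 3200)*(1/11723064) = 3028/1853 + 3188*(1/11723064) = 3028/1853 + 797/2930766 = 522108017/319453494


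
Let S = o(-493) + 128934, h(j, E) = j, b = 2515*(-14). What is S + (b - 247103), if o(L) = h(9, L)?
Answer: -153370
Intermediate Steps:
b = -35210
o(L) = 9
S = 128943 (S = 9 + 128934 = 128943)
S + (b - 247103) = 128943 + (-35210 - 247103) = 128943 - 282313 = -153370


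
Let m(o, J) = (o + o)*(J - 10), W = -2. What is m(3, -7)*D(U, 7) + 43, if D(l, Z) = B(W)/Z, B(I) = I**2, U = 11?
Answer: -107/7 ≈ -15.286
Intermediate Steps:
m(o, J) = 2*o*(-10 + J) (m(o, J) = (2*o)*(-10 + J) = 2*o*(-10 + J))
D(l, Z) = 4/Z (D(l, Z) = (-2)**2/Z = 4/Z)
m(3, -7)*D(U, 7) + 43 = (2*3*(-10 - 7))*(4/7) + 43 = (2*3*(-17))*(4*(1/7)) + 43 = -102*4/7 + 43 = -408/7 + 43 = -107/7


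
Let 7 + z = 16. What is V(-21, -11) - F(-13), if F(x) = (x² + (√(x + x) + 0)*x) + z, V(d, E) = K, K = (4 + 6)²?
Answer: -78 + 13*I*√26 ≈ -78.0 + 66.287*I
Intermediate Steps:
K = 100 (K = 10² = 100)
z = 9 (z = -7 + 16 = 9)
V(d, E) = 100
F(x) = 9 + x² + √2*x^(3/2) (F(x) = (x² + (√(x + x) + 0)*x) + 9 = (x² + (√(2*x) + 0)*x) + 9 = (x² + (√2*√x + 0)*x) + 9 = (x² + (√2*√x)*x) + 9 = (x² + √2*x^(3/2)) + 9 = 9 + x² + √2*x^(3/2))
V(-21, -11) - F(-13) = 100 - (9 + (-13)² + √2*(-13)^(3/2)) = 100 - (9 + 169 + √2*(-13*I*√13)) = 100 - (9 + 169 - 13*I*√26) = 100 - (178 - 13*I*√26) = 100 + (-178 + 13*I*√26) = -78 + 13*I*√26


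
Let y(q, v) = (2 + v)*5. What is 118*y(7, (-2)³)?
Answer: -3540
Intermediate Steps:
y(q, v) = 10 + 5*v
118*y(7, (-2)³) = 118*(10 + 5*(-2)³) = 118*(10 + 5*(-8)) = 118*(10 - 40) = 118*(-30) = -3540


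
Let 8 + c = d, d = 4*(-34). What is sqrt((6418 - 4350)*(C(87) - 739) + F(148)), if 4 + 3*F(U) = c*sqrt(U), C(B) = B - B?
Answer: 2*sqrt(-3438570 - 216*sqrt(37))/3 ≈ 1236.5*I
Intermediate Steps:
C(B) = 0
d = -136
c = -144 (c = -8 - 136 = -144)
F(U) = -4/3 - 48*sqrt(U) (F(U) = -4/3 + (-144*sqrt(U))/3 = -4/3 - 48*sqrt(U))
sqrt((6418 - 4350)*(C(87) - 739) + F(148)) = sqrt((6418 - 4350)*(0 - 739) + (-4/3 - 96*sqrt(37))) = sqrt(2068*(-739) + (-4/3 - 96*sqrt(37))) = sqrt(-1528252 + (-4/3 - 96*sqrt(37))) = sqrt(-4584760/3 - 96*sqrt(37))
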